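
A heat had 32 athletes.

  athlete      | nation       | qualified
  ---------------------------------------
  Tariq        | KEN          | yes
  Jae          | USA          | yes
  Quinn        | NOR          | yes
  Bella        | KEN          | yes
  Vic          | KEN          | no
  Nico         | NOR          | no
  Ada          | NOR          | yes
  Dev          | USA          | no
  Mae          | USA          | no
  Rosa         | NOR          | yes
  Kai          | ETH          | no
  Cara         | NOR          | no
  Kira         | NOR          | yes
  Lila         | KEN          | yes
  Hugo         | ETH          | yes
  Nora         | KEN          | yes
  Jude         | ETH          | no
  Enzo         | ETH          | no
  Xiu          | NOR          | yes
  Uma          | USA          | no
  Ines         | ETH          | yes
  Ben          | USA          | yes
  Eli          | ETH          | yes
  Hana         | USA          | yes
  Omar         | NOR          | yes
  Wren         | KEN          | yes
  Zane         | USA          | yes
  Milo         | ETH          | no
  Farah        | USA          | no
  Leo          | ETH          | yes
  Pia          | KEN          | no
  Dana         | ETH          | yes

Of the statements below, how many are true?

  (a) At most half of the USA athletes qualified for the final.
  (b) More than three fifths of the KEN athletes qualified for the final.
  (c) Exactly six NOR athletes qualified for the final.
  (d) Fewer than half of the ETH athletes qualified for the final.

3

(a) USA: |A| = 8, |A ∩ B| = 4; needs |A ∩ B| ≤ |A ∖ B| — true.
(b) KEN: |A| = 7, |A ∩ B| = 5; needs |A ∩ B| / |A| > 3/5 — true.
(c) NOR: |A| = 8, |A ∩ B| = 6; needs |A ∩ B| = 6 — true.
(d) ETH: |A| = 9, |A ∩ B| = 5; needs |A ∩ B| < |A ∖ B| — false.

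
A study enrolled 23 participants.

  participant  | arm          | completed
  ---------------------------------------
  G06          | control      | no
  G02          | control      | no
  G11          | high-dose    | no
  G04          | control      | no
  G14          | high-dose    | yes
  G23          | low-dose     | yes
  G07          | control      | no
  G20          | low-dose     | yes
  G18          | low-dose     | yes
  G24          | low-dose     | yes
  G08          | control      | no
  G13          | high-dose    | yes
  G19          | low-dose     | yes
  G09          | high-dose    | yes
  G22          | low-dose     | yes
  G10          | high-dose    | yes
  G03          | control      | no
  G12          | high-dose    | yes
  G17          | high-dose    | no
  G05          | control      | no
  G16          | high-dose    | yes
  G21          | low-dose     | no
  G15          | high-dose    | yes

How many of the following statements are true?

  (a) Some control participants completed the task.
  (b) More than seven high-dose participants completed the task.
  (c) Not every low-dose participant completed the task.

1

(a) control: |A| = 7, |A ∩ B| = 0; needs A ∩ B ≠ ∅ (|A ∩ B| ≥ 1) — false.
(b) high-dose: |A| = 9, |A ∩ B| = 7; needs |A ∩ B| > 7 — false.
(c) low-dose: |A| = 7, |A ∩ B| = 6; needs A ⊄ B (|A ∖ B| ≥ 1) — true.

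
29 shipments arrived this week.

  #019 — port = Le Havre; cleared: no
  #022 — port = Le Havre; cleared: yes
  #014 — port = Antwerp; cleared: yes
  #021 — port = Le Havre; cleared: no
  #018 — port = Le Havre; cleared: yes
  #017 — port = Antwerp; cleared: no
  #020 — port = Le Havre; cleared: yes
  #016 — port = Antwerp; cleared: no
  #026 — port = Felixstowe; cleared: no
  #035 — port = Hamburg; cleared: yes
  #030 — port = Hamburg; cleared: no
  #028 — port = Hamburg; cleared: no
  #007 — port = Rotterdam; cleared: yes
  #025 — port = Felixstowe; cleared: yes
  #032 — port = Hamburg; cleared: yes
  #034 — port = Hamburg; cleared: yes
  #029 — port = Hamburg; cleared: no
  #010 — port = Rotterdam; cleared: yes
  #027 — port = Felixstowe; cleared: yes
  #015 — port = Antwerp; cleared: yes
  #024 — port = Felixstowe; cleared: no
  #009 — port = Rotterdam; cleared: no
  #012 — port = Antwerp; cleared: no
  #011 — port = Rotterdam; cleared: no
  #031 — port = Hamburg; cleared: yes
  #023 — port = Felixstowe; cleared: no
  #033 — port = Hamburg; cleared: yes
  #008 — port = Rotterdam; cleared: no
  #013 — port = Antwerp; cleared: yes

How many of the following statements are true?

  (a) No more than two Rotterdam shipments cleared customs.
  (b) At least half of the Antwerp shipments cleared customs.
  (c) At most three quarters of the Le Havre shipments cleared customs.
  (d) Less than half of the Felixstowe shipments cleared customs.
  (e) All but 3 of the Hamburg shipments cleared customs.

(a) Rotterdam: |A| = 5, |A ∩ B| = 2; needs |A ∩ B| ≤ 2 — true.
(b) Antwerp: |A| = 6, |A ∩ B| = 3; needs |A ∩ B| ≥ |A ∖ B| — true.
(c) Le Havre: |A| = 5, |A ∩ B| = 3; needs |A ∩ B| / |A| ≤ 3/4 — true.
(d) Felixstowe: |A| = 5, |A ∩ B| = 2; needs |A ∩ B| < |A ∖ B| — true.
(e) Hamburg: |A| = 8, |A ∩ B| = 5; needs |A ∖ B| = 3 — true.

5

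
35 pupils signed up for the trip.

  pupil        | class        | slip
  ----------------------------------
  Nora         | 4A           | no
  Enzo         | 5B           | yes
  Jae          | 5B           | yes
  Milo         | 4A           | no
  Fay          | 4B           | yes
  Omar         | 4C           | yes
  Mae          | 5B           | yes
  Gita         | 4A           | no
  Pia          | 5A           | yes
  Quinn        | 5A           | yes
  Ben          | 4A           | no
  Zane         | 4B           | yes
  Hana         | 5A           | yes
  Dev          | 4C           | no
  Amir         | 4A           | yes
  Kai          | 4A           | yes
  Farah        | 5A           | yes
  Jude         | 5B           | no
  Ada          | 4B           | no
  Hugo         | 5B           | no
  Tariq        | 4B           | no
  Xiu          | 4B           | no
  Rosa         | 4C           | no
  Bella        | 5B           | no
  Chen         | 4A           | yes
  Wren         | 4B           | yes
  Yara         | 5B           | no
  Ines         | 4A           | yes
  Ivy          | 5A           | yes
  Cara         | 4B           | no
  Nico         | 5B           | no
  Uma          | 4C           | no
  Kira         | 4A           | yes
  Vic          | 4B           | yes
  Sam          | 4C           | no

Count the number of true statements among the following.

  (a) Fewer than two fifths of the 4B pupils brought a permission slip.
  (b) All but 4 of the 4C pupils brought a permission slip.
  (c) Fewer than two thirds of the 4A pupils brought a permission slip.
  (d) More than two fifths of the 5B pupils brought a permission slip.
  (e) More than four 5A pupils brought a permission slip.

(a) 4B: |A| = 8, |A ∩ B| = 4; needs |A ∩ B| / |A| < 2/5 — false.
(b) 4C: |A| = 5, |A ∩ B| = 1; needs |A ∖ B| = 4 — true.
(c) 4A: |A| = 9, |A ∩ B| = 5; needs |A ∩ B| / |A| < 2/3 — true.
(d) 5B: |A| = 8, |A ∩ B| = 3; needs |A ∩ B| / |A| > 2/5 — false.
(e) 5A: |A| = 5, |A ∩ B| = 5; needs |A ∩ B| > 4 — true.

3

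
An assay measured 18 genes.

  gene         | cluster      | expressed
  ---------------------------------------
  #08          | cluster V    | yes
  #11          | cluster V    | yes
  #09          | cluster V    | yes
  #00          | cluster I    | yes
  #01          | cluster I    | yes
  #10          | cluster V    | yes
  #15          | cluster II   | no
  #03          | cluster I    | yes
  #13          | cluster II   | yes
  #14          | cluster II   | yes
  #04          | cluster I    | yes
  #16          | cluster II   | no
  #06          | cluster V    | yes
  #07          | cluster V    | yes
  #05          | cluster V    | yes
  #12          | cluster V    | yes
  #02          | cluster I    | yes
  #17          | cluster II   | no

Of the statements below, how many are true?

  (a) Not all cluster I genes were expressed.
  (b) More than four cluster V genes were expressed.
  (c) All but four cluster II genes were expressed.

(a) cluster I: |A| = 5, |A ∩ B| = 5; needs A ⊄ B (|A ∖ B| ≥ 1) — false.
(b) cluster V: |A| = 8, |A ∩ B| = 8; needs |A ∩ B| > 4 — true.
(c) cluster II: |A| = 5, |A ∩ B| = 2; needs |A ∖ B| = 4 — false.

1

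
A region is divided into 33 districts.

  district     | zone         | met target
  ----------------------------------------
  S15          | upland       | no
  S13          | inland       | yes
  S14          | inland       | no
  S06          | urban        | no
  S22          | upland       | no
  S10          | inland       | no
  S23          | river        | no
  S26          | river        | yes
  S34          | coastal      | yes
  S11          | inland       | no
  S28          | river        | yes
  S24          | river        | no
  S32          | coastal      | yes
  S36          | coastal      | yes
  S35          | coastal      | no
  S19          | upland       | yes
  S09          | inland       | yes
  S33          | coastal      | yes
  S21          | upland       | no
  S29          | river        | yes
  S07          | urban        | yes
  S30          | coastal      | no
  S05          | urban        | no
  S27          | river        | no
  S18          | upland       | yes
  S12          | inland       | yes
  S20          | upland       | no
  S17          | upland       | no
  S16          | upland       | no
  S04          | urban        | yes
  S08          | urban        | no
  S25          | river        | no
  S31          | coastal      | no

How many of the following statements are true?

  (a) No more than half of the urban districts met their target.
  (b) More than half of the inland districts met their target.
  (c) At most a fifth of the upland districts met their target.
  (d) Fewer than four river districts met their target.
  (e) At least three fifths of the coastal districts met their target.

2

(a) urban: |A| = 5, |A ∩ B| = 2; needs |A ∩ B| ≤ |A ∖ B| — true.
(b) inland: |A| = 6, |A ∩ B| = 3; needs |A ∩ B| > |A ∖ B| — false.
(c) upland: |A| = 8, |A ∩ B| = 2; needs |A ∩ B| / |A| ≤ 1/5 — false.
(d) river: |A| = 7, |A ∩ B| = 3; needs |A ∩ B| < 4 — true.
(e) coastal: |A| = 7, |A ∩ B| = 4; needs |A ∩ B| / |A| ≥ 3/5 — false.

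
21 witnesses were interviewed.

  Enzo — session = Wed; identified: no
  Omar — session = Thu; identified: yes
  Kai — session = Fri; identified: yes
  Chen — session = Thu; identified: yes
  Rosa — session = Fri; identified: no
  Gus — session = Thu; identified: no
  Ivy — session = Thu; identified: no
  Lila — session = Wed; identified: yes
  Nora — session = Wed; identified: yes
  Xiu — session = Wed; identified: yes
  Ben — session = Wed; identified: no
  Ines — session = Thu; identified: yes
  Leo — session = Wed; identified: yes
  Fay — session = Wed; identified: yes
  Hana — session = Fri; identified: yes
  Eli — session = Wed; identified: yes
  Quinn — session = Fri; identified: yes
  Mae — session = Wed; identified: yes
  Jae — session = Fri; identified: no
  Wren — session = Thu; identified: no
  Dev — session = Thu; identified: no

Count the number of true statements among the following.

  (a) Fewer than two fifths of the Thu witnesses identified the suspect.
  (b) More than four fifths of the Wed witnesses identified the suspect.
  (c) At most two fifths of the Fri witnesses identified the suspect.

(a) Thu: |A| = 7, |A ∩ B| = 3; needs |A ∩ B| / |A| < 2/5 — false.
(b) Wed: |A| = 9, |A ∩ B| = 7; needs |A ∩ B| / |A| > 4/5 — false.
(c) Fri: |A| = 5, |A ∩ B| = 3; needs |A ∩ B| / |A| ≤ 2/5 — false.

0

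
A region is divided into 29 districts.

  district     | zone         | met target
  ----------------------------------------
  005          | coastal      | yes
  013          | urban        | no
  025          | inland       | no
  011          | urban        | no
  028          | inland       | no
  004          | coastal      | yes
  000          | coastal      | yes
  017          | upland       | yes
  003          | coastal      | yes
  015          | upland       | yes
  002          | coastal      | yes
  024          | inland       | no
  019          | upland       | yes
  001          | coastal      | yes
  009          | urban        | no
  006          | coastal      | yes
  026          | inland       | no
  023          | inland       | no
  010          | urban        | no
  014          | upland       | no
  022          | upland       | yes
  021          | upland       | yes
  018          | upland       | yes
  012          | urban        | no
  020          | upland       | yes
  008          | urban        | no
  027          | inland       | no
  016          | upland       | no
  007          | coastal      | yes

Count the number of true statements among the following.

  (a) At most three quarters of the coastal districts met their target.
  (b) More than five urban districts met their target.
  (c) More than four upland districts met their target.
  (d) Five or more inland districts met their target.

(a) coastal: |A| = 8, |A ∩ B| = 8; needs |A ∩ B| / |A| ≤ 3/4 — false.
(b) urban: |A| = 6, |A ∩ B| = 0; needs |A ∩ B| > 5 — false.
(c) upland: |A| = 9, |A ∩ B| = 7; needs |A ∩ B| > 4 — true.
(d) inland: |A| = 6, |A ∩ B| = 0; needs |A ∩ B| ≥ 5 — false.

1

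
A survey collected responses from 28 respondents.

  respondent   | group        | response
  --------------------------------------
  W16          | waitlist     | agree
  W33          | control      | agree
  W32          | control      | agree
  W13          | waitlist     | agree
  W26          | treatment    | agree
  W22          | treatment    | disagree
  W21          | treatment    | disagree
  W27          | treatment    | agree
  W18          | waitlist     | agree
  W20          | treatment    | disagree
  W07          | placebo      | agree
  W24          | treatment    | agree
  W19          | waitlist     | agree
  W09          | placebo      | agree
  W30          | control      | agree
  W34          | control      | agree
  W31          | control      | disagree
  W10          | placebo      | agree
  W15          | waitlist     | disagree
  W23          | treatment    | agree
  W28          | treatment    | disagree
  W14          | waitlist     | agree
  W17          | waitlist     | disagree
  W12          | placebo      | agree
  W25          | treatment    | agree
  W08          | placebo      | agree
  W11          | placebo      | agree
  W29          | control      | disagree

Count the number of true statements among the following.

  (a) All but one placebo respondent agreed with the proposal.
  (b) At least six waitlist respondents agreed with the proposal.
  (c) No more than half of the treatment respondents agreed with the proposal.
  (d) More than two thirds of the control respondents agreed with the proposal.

0

(a) placebo: |A| = 6, |A ∩ B| = 6; needs |A ∖ B| = 1 — false.
(b) waitlist: |A| = 7, |A ∩ B| = 5; needs |A ∩ B| ≥ 6 — false.
(c) treatment: |A| = 9, |A ∩ B| = 5; needs |A ∩ B| ≤ |A ∖ B| — false.
(d) control: |A| = 6, |A ∩ B| = 4; needs |A ∩ B| / |A| > 2/3 — false.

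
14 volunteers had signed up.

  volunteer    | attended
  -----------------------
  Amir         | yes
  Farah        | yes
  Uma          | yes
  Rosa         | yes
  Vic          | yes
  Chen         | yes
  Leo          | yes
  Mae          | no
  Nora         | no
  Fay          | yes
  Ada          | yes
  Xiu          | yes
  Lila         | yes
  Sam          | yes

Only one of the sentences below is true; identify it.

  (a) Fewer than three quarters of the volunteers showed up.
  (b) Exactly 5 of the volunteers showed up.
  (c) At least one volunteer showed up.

|A| = 14, |A ∩ B| = 12, |A ∖ B| = 2.
(a) requires |A ∩ B| / |A| < 3/4: false.
(b) requires |A ∩ B| = 5: false.
(c) requires A ∩ B ≠ ∅ (|A ∩ B| ≥ 1): true.

(c)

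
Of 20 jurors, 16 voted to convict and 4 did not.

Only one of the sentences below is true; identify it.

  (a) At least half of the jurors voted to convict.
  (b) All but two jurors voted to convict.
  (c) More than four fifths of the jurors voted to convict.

|A| = 20, |A ∩ B| = 16, |A ∖ B| = 4.
(a) requires |A ∩ B| ≥ |A ∖ B|: true.
(b) requires |A ∖ B| = 2: false.
(c) requires |A ∩ B| / |A| > 4/5: false.

(a)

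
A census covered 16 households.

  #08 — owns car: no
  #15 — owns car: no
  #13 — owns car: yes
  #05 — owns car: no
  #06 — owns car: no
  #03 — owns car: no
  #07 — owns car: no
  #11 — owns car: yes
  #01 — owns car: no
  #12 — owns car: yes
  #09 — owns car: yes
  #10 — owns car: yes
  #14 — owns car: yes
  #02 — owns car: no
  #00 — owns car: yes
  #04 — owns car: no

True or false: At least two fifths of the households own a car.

True

Truth condition: |A ∩ B| / |A| ≥ 2/5.
|A| = 16, |A ∩ B| = 7, |A ∖ B| = 9.
|A ∩ B|/|A| = 7/16, so the statement is true.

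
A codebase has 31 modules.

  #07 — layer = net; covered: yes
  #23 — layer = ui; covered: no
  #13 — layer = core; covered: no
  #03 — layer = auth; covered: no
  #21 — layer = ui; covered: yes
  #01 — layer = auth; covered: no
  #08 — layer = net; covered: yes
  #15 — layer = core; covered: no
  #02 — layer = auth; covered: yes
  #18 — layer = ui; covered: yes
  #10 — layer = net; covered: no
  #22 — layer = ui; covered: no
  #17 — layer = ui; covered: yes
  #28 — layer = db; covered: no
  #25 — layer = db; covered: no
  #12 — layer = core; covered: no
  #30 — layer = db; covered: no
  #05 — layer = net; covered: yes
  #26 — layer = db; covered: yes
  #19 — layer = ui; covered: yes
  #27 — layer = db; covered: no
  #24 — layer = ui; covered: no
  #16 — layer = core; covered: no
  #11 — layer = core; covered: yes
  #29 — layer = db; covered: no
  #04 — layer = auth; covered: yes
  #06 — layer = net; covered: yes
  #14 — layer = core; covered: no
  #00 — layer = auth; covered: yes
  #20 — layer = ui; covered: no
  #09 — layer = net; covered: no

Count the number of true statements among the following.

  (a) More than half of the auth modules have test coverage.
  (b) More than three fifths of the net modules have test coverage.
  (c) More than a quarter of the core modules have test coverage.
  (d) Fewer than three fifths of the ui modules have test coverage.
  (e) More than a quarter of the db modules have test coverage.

3

(a) auth: |A| = 5, |A ∩ B| = 3; needs |A ∩ B| > |A ∖ B| — true.
(b) net: |A| = 6, |A ∩ B| = 4; needs |A ∩ B| / |A| > 3/5 — true.
(c) core: |A| = 6, |A ∩ B| = 1; needs |A ∩ B| / |A| > 1/4 — false.
(d) ui: |A| = 8, |A ∩ B| = 4; needs |A ∩ B| / |A| < 3/5 — true.
(e) db: |A| = 6, |A ∩ B| = 1; needs |A ∩ B| / |A| > 1/4 — false.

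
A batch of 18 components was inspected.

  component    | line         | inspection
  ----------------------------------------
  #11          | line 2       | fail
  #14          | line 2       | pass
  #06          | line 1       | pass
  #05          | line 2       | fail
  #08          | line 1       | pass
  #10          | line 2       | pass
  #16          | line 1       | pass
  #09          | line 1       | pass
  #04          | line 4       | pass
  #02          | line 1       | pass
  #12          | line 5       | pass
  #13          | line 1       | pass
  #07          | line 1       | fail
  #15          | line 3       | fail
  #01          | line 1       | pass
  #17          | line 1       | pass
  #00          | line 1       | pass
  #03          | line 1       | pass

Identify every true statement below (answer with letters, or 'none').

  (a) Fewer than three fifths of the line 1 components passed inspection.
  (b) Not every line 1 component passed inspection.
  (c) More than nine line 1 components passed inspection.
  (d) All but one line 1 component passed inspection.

|A| = 11, |A ∩ B| = 10, |A ∖ B| = 1.
(a) |A ∩ B| / |A| < 3/5: fails.
(b) A ⊄ B (|A ∖ B| ≥ 1): holds.
(c) |A ∩ B| > 9: holds.
(d) |A ∖ B| = 1: holds.

(b), (c), (d)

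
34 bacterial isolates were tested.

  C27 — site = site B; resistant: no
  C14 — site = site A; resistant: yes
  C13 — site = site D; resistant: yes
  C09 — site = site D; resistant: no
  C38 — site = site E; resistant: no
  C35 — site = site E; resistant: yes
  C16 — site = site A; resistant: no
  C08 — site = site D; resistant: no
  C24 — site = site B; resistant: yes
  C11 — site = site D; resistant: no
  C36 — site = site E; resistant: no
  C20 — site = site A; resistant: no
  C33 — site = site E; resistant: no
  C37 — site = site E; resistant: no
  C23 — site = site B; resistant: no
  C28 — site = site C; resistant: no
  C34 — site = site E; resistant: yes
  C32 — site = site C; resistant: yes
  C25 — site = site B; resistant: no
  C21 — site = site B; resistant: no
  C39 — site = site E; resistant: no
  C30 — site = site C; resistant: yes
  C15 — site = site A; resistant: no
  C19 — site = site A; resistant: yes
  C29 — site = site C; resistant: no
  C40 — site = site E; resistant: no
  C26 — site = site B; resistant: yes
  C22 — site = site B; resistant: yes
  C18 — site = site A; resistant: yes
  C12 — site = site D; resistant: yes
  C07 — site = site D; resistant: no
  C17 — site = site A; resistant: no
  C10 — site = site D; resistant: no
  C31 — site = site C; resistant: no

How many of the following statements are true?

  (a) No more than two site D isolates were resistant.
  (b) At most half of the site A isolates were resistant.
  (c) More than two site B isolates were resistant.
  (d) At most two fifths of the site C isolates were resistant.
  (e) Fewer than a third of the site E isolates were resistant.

(a) site D: |A| = 7, |A ∩ B| = 2; needs |A ∩ B| ≤ 2 — true.
(b) site A: |A| = 7, |A ∩ B| = 3; needs |A ∩ B| ≤ |A ∖ B| — true.
(c) site B: |A| = 7, |A ∩ B| = 3; needs |A ∩ B| > 2 — true.
(d) site C: |A| = 5, |A ∩ B| = 2; needs |A ∩ B| / |A| ≤ 2/5 — true.
(e) site E: |A| = 8, |A ∩ B| = 2; needs |A ∩ B| / |A| < 1/3 — true.

5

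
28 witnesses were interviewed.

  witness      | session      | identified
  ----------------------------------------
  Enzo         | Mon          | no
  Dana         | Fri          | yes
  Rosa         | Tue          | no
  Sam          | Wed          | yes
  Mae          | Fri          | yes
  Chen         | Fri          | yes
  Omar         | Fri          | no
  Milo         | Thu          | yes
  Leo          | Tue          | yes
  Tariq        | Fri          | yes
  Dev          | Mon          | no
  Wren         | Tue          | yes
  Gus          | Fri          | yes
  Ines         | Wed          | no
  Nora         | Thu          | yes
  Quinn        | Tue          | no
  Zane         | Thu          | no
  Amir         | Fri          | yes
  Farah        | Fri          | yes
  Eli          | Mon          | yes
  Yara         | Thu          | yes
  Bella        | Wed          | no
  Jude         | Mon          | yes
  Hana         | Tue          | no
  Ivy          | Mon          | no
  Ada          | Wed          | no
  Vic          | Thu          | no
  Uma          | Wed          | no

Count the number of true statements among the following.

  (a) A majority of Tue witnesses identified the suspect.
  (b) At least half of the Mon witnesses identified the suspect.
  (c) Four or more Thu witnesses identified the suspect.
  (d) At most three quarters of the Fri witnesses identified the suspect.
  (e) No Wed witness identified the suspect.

(a) Tue: |A| = 5, |A ∩ B| = 2; needs |A ∩ B| > |A ∖ B| — false.
(b) Mon: |A| = 5, |A ∩ B| = 2; needs |A ∩ B| ≥ |A ∖ B| — false.
(c) Thu: |A| = 5, |A ∩ B| = 3; needs |A ∩ B| ≥ 4 — false.
(d) Fri: |A| = 8, |A ∩ B| = 7; needs |A ∩ B| / |A| ≤ 3/4 — false.
(e) Wed: |A| = 5, |A ∩ B| = 1; needs A ∩ B = ∅ (|A ∩ B| = 0) — false.

0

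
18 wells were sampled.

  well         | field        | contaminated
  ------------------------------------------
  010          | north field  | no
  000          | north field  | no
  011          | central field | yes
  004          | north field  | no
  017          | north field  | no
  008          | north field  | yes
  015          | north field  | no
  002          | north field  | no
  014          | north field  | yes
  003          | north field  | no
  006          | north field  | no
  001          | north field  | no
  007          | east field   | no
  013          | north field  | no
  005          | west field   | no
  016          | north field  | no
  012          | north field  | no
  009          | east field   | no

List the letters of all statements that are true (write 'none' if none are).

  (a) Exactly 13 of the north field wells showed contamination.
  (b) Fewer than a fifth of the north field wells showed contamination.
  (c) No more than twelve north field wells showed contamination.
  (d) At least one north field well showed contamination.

|A| = 14, |A ∩ B| = 2, |A ∖ B| = 12.
(a) |A ∩ B| = 13: fails.
(b) |A ∩ B| / |A| < 1/5: holds.
(c) |A ∩ B| ≤ 12: holds.
(d) A ∩ B ≠ ∅ (|A ∩ B| ≥ 1): holds.

(b), (c), (d)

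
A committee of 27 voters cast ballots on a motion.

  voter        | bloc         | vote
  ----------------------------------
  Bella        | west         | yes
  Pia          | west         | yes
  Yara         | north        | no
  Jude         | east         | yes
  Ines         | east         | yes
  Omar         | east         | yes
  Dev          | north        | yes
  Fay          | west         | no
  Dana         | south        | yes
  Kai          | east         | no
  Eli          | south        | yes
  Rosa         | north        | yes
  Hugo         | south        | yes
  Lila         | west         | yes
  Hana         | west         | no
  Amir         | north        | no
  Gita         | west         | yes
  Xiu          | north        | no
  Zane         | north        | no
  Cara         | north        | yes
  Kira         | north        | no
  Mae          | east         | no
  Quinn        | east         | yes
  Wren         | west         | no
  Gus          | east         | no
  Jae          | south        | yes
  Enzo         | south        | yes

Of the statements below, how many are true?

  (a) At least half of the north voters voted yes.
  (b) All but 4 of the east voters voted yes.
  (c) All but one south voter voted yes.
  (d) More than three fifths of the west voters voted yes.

(a) north: |A| = 8, |A ∩ B| = 3; needs |A ∩ B| ≥ |A ∖ B| — false.
(b) east: |A| = 7, |A ∩ B| = 4; needs |A ∖ B| = 4 — false.
(c) south: |A| = 5, |A ∩ B| = 5; needs |A ∖ B| = 1 — false.
(d) west: |A| = 7, |A ∩ B| = 4; needs |A ∩ B| / |A| > 3/5 — false.

0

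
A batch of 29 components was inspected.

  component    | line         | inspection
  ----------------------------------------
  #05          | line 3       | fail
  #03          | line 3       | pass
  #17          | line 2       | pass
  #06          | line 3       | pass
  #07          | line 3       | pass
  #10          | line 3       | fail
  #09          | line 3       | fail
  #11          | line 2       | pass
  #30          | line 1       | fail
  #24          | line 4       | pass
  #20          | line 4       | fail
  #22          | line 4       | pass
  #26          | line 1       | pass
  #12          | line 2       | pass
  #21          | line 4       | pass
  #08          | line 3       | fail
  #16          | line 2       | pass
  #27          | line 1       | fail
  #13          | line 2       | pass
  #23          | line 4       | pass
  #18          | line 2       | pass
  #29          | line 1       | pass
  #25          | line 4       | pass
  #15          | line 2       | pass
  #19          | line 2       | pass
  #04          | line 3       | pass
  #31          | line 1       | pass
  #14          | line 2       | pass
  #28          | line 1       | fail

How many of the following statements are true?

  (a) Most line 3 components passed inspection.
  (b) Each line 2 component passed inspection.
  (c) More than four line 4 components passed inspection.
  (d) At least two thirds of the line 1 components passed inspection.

(a) line 3: |A| = 8, |A ∩ B| = 4; needs |A ∩ B| > |A ∖ B| — false.
(b) line 2: |A| = 9, |A ∩ B| = 9; needs A ⊆ B, i.e. every element of A is in B (|A ∖ B| = 0) — true.
(c) line 4: |A| = 6, |A ∩ B| = 5; needs |A ∩ B| > 4 — true.
(d) line 1: |A| = 6, |A ∩ B| = 3; needs |A ∩ B| / |A| ≥ 2/3 — false.

2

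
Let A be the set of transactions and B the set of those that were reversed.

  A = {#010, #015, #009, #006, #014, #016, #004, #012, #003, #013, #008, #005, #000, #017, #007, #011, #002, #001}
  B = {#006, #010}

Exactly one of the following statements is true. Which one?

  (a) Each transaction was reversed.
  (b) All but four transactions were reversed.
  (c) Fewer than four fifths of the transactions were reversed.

(c)

|A| = 18, |A ∩ B| = 2, |A ∖ B| = 16.
(a) requires A ⊆ B, i.e. every element of A is in B (|A ∖ B| = 0): false.
(b) requires |A ∖ B| = 4: false.
(c) requires |A ∩ B| / |A| < 4/5: true.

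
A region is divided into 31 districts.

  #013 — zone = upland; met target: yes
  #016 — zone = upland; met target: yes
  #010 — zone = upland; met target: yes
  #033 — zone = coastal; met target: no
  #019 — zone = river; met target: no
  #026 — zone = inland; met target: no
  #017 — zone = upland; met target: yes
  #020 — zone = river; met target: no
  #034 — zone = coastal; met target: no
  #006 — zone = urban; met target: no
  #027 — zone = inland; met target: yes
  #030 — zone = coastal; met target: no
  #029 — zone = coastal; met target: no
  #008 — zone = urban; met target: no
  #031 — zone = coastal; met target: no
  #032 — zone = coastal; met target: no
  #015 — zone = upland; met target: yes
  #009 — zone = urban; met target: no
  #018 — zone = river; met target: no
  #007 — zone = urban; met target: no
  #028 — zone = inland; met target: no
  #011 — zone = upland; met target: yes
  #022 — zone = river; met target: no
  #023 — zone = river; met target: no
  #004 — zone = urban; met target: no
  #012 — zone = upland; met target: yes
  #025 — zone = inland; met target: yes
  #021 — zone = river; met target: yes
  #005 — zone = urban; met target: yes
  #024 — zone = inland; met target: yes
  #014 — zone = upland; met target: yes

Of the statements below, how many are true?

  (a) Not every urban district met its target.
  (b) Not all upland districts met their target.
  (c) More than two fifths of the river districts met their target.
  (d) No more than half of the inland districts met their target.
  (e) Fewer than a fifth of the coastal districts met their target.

2

(a) urban: |A| = 6, |A ∩ B| = 1; needs A ⊄ B (|A ∖ B| ≥ 1) — true.
(b) upland: |A| = 8, |A ∩ B| = 8; needs A ⊄ B (|A ∖ B| ≥ 1) — false.
(c) river: |A| = 6, |A ∩ B| = 1; needs |A ∩ B| / |A| > 2/5 — false.
(d) inland: |A| = 5, |A ∩ B| = 3; needs |A ∩ B| ≤ |A ∖ B| — false.
(e) coastal: |A| = 6, |A ∩ B| = 0; needs |A ∩ B| / |A| < 1/5 — true.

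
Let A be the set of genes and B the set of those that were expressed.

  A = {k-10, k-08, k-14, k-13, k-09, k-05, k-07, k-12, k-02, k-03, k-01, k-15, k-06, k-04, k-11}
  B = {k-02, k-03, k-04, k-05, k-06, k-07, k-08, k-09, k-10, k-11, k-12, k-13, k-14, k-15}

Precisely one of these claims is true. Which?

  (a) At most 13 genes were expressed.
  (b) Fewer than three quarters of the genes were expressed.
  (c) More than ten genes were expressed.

(c)

|A| = 15, |A ∩ B| = 14, |A ∖ B| = 1.
(a) requires |A ∩ B| ≤ 13: false.
(b) requires |A ∩ B| / |A| < 3/4: false.
(c) requires |A ∩ B| > 10: true.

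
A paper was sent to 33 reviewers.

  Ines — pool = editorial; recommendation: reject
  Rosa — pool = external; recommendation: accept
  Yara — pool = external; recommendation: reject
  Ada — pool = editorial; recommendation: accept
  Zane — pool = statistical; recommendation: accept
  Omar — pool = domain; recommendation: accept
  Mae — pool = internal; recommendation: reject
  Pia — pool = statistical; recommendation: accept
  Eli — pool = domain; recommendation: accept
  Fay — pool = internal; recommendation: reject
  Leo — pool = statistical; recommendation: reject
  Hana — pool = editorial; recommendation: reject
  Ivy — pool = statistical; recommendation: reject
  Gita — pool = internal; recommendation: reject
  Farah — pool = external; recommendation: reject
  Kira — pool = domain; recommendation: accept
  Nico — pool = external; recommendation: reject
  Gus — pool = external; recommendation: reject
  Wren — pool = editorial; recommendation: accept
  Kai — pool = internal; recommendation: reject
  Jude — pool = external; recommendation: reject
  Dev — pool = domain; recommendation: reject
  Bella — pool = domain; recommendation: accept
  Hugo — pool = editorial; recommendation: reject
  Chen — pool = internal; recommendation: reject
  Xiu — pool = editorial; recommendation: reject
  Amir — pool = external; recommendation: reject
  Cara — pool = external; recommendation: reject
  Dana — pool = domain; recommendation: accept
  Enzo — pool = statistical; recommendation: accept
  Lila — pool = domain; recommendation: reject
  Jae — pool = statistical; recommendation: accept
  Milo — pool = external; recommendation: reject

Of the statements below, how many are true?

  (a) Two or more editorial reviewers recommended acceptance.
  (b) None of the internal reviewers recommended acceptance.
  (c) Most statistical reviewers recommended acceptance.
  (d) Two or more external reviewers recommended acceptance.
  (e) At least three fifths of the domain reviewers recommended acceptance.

4

(a) editorial: |A| = 6, |A ∩ B| = 2; needs |A ∩ B| ≥ 2 — true.
(b) internal: |A| = 5, |A ∩ B| = 0; needs A ∩ B = ∅ (|A ∩ B| = 0) — true.
(c) statistical: |A| = 6, |A ∩ B| = 4; needs |A ∩ B| > |A ∖ B| — true.
(d) external: |A| = 9, |A ∩ B| = 1; needs |A ∩ B| ≥ 2 — false.
(e) domain: |A| = 7, |A ∩ B| = 5; needs |A ∩ B| / |A| ≥ 3/5 — true.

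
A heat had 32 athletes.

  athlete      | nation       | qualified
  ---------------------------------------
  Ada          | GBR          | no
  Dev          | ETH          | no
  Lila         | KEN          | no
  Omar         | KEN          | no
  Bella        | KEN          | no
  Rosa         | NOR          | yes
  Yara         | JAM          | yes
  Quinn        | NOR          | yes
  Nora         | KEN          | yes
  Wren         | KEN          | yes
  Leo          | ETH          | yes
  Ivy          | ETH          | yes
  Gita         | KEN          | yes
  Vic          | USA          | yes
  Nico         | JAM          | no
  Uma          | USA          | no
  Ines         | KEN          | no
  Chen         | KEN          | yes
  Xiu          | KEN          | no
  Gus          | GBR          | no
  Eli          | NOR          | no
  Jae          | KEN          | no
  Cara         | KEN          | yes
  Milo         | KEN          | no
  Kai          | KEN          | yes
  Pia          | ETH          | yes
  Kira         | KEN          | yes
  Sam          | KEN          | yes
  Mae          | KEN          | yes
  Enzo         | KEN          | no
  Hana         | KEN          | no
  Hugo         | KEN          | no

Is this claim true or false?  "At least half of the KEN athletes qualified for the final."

False

'At least half of the KEN athletes qualified for the final' holds iff |A ∩ B| ≥ |A ∖ B|.
|A| = 19, |A ∩ B| = 9, |A ∖ B| = 10.
9 < 10, so the statement is false.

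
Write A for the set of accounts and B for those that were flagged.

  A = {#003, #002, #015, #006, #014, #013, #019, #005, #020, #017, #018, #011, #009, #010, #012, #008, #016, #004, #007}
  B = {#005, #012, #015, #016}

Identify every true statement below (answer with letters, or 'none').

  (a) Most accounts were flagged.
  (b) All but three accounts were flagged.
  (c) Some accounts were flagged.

(c)

|A| = 19, |A ∩ B| = 4, |A ∖ B| = 15.
(a) |A ∩ B| > |A ∖ B|: fails.
(b) |A ∖ B| = 3: fails.
(c) A ∩ B ≠ ∅ (|A ∩ B| ≥ 1): holds.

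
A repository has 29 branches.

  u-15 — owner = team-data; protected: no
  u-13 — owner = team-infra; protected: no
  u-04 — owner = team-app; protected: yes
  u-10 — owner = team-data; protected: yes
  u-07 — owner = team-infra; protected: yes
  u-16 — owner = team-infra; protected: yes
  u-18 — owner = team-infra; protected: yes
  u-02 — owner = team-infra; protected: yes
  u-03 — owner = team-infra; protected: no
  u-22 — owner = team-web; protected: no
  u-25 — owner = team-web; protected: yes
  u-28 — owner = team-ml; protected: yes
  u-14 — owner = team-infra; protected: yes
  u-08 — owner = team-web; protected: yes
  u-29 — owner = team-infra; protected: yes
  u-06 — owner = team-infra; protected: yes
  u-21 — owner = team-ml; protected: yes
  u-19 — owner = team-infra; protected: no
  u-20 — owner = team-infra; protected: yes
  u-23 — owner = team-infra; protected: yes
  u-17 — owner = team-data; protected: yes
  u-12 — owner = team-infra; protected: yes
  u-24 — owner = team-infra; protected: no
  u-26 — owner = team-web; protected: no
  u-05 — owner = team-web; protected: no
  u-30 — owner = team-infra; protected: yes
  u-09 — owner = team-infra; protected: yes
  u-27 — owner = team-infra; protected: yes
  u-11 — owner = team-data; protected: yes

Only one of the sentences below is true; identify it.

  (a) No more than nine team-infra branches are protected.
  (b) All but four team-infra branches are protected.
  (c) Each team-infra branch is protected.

|A| = 17, |A ∩ B| = 13, |A ∖ B| = 4.
(a) requires |A ∩ B| ≤ 9: false.
(b) requires |A ∖ B| = 4: true.
(c) requires A ⊆ B, i.e. every element of A is in B (|A ∖ B| = 0): false.

(b)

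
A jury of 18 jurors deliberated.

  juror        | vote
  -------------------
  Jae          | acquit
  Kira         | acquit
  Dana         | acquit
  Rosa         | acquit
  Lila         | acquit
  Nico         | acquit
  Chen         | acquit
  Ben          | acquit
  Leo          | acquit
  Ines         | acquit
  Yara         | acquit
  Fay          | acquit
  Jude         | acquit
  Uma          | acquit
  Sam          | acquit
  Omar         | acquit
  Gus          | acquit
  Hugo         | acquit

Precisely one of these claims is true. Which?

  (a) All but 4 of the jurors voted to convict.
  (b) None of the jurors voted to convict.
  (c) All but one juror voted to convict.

|A| = 18, |A ∩ B| = 0, |A ∖ B| = 18.
(a) requires |A ∖ B| = 4: false.
(b) requires A ∩ B = ∅ (|A ∩ B| = 0): true.
(c) requires |A ∖ B| = 1: false.

(b)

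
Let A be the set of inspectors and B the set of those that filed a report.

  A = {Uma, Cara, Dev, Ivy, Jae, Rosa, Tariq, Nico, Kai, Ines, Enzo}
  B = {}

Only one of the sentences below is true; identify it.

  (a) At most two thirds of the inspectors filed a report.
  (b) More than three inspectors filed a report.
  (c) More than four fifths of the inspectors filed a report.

|A| = 11, |A ∩ B| = 0, |A ∖ B| = 11.
(a) requires |A ∩ B| / |A| ≤ 2/3: true.
(b) requires |A ∩ B| > 3: false.
(c) requires |A ∩ B| / |A| > 4/5: false.

(a)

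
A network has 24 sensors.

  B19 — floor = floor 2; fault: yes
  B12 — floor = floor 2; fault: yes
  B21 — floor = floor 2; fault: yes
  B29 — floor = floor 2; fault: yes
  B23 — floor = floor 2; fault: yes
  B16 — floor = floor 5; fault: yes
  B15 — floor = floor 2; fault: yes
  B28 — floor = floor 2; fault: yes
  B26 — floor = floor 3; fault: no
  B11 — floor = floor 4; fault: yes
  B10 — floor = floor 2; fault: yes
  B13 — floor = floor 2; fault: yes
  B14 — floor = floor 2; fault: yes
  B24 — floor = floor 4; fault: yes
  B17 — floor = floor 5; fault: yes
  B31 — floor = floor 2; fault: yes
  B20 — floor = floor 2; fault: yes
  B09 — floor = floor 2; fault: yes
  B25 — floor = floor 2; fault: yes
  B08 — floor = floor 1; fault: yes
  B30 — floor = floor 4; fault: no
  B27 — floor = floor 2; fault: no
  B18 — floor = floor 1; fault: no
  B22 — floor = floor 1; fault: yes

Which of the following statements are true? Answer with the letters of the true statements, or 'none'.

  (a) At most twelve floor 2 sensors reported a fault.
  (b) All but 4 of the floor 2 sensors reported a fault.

|A| = 15, |A ∩ B| = 14, |A ∖ B| = 1.
(a) |A ∩ B| ≤ 12: fails.
(b) |A ∖ B| = 4: fails.

none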